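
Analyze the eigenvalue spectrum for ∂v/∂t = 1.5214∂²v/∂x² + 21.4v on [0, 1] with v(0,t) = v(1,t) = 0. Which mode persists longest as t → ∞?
Eigenvalues: λₙ = 1.5214n²π²/1² - 21.4.
First three modes:
  n=1: λ₁ = 1.5214π² - 21.4 ≈ -6.384
  n=2: λ₂ = 6.0856π² - 21.4 ≈ 38.662
  n=3: λ₃ = 13.6926π² - 21.4 ≈ 113.741
Since 1.5214π² ≈ 15.016 < 21.4, λ₁ < 0.
The n=1 mode grows fastest (−λₙ is largest for n=1) → dominates.
Asymptotic: v ~ c₁ sin(πx/1) e^{6.384t} (exponential growth at rate −λ₁ ≈ 6.384).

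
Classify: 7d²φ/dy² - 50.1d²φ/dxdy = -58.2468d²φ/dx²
Rewriting in standard form: 58.2468d²φ/dx² - 50.1d²φ/dxdy + 7d²φ/dy² = 0. Hyperbolic (discriminant = 879.0996).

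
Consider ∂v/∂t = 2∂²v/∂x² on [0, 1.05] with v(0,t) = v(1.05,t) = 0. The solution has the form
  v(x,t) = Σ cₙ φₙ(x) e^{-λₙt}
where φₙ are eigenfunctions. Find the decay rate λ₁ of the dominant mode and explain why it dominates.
Eigenvalues: λₙ = 2n²π²/1.05².
First three modes:
  n=1: λ₁ = 2π²/1.05² ≈ 17.904
  n=2: λ₂ = 8π²/1.05² ≈ 71.616 (4× faster decay)
  n=3: λ₃ = 18π²/1.05² ≈ 161.136 (9× faster decay)
As t → ∞, higher modes decay exponentially faster. The n=1 mode dominates: v ~ c₁ sin(πx/1.05) e^{-λ₁t}.
Decay rate: λ₁ = 2π²/1.05² ≈ 17.904.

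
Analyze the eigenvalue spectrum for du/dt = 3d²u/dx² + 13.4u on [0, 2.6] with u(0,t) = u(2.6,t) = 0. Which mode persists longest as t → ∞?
Eigenvalues: λₙ = 3n²π²/2.6² - 13.4.
First three modes:
  n=1: λ₁ = 3π²/2.6² - 13.4 ≈ -9.02
  n=2: λ₂ = 12π²/2.6² - 13.4 ≈ 4.12
  n=3: λ₃ = 27π²/2.6² - 13.4 ≈ 26.02
Since 3π²/2.6² ≈ 4.38 < 13.4, λ₁ < 0.
The n=1 mode grows fastest (−λₙ is largest for n=1) → dominates.
Asymptotic: u ~ c₁ sin(πx/2.6) e^{9.02t} (exponential growth at rate −λ₁ ≈ 9.02).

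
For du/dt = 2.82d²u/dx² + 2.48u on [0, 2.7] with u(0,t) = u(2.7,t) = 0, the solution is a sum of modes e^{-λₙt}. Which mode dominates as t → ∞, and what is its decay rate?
Eigenvalues: λₙ = 2.82n²π²/2.7² - 2.48.
First three modes:
  n=1: λ₁ = 2.82π²/2.7² - 2.48 ≈ 1.338
  n=2: λ₂ = 11.28π²/2.7² - 2.48 ≈ 12.791
  n=3: λ₃ = 25.38π²/2.7² - 2.48 ≈ 31.881
Since 2.82π²/2.7² ≈ 3.818 > 2.48, all λₙ > 0.
The n=1 mode decays slowest → dominates as t → ∞.
Asymptotic: u ~ c₁ sin(πx/2.7) e^{-λ₁t} with decay rate λ₁ ≈ 1.338.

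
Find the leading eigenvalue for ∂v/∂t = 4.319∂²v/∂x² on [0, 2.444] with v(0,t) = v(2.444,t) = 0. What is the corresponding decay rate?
Eigenvalues: λₙ = 4.319n²π²/2.444².
First three modes:
  n=1: λ₁ = 4.319π²/2.444² ≈ 7.136
  n=2: λ₂ = 17.276π²/2.444² ≈ 28.546 (4× faster decay)
  n=3: λ₃ = 38.871π²/2.444² ≈ 64.228 (9× faster decay)
As t → ∞, higher modes decay exponentially faster. The n=1 mode dominates: v ~ c₁ sin(πx/2.444) e^{-λ₁t}.
Decay rate: λ₁ = 4.319π²/2.444² ≈ 7.136.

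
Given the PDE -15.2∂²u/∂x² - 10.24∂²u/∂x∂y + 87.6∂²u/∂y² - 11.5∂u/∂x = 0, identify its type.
The second-order coefficients are A = -15.2, B = -10.24, C = 87.6. Since B² - 4AC = 5430.9376 > 0, this is a hyperbolic PDE.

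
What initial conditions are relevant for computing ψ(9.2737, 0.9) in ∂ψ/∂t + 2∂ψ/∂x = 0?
A single point: x = 7.4737. The characteristic through (9.2737, 0.9) is x - 2t = const, so x = 9.2737 - 2·0.9 = 7.4737.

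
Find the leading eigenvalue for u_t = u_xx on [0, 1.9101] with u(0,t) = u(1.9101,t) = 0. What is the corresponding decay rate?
Eigenvalues: λₙ = n²π²/1.9101².
First three modes:
  n=1: λ₁ = π²/1.9101² ≈ 2.705
  n=2: λ₂ = 4π²/1.9101² ≈ 10.821 (4× faster decay)
  n=3: λ₃ = 9π²/1.9101² ≈ 24.346 (9× faster decay)
As t → ∞, higher modes decay exponentially faster. The n=1 mode dominates: u ~ c₁ sin(πx/1.9101) e^{-λ₁t}.
Decay rate: λ₁ = π²/1.9101² ≈ 2.705.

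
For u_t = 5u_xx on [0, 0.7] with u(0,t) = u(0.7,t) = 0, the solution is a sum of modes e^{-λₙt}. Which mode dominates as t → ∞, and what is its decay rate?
Eigenvalues: λₙ = 5n²π²/0.7².
First three modes:
  n=1: λ₁ = 5π²/0.7² ≈ 100.71
  n=2: λ₂ = 20π²/0.7² ≈ 402.841 (4× faster decay)
  n=3: λ₃ = 45π²/0.7² ≈ 906.392 (9× faster decay)
As t → ∞, higher modes decay exponentially faster. The n=1 mode dominates: u ~ c₁ sin(πx/0.7) e^{-λ₁t}.
Decay rate: λ₁ = 5π²/0.7² ≈ 100.71.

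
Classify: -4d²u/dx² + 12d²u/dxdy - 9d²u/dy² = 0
Parabolic (discriminant = 0).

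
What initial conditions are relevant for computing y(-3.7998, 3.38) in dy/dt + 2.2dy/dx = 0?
A single point: x = -11.2358. The characteristic through (-3.7998, 3.38) is x - 2.2t = const, so x = -3.7998 - 2.2·3.38 = -11.2358.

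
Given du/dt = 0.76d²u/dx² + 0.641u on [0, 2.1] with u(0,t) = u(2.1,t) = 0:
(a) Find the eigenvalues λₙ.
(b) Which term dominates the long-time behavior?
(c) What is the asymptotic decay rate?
Eigenvalues: λₙ = 0.76n²π²/2.1² - 0.641.
First three modes:
  n=1: λ₁ = 0.76π²/2.1² - 0.641 ≈ 1.06
  n=2: λ₂ = 3.04π²/2.1² - 0.641 ≈ 6.163
  n=3: λ₃ = 6.84π²/2.1² - 0.641 ≈ 14.667
Since 0.76π²/2.1² ≈ 1.701 > 0.641, all λₙ > 0.
The n=1 mode decays slowest → dominates as t → ∞.
Asymptotic: u ~ c₁ sin(πx/2.1) e^{-λ₁t} with decay rate λ₁ ≈ 1.06.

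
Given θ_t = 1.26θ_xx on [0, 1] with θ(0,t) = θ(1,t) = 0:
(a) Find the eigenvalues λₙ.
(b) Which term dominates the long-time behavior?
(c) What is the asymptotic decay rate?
Eigenvalues: λₙ = 1.26n²π².
First three modes:
  n=1: λ₁ = 1.26π² ≈ 12.436
  n=2: λ₂ = 5.04π² ≈ 49.743 (4× faster decay)
  n=3: λ₃ = 11.34π² ≈ 111.921 (9× faster decay)
As t → ∞, higher modes decay exponentially faster. The n=1 mode dominates: θ ~ c₁ sin(πx) e^{-λ₁t}.
Decay rate: λ₁ = 1.26π² ≈ 12.436.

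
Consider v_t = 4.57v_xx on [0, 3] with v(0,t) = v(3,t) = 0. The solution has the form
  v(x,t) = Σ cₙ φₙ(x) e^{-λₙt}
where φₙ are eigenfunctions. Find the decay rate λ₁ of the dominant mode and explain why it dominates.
Eigenvalues: λₙ = 4.57n²π²/3².
First three modes:
  n=1: λ₁ = 4.57π²/3² ≈ 5.012
  n=2: λ₂ = 18.28π²/3² ≈ 20.046 (4× faster decay)
  n=3: λ₃ = 41.13π²/3² ≈ 45.104 (9× faster decay)
As t → ∞, higher modes decay exponentially faster. The n=1 mode dominates: v ~ c₁ sin(πx/3) e^{-λ₁t}.
Decay rate: λ₁ = 4.57π²/3² ≈ 5.012.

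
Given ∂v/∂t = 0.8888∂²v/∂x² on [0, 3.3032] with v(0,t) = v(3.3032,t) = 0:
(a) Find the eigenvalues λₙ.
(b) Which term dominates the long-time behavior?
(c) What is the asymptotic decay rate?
Eigenvalues: λₙ = 0.8888n²π²/3.3032².
First three modes:
  n=1: λ₁ = 0.8888π²/3.3032² ≈ 0.804
  n=2: λ₂ = 3.5552π²/3.3032² ≈ 3.216 (4× faster decay)
  n=3: λ₃ = 7.9992π²/3.3032² ≈ 7.236 (9× faster decay)
As t → ∞, higher modes decay exponentially faster. The n=1 mode dominates: v ~ c₁ sin(πx/3.3032) e^{-λ₁t}.
Decay rate: λ₁ = 0.8888π²/3.3032² ≈ 0.804.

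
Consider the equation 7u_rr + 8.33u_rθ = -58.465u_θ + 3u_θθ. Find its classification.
Rewriting in standard form: 7u_rr + 8.33u_rθ - 3u_θθ + 58.465u_θ = 0. Hyperbolic. (A = 7, B = 8.33, C = -3 gives B² - 4AC = 153.3889.)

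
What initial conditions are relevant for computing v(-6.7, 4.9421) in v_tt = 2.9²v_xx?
Domain of dependence: [-21.03209, 7.63209]. Signals travel at speed 2.9, so data within |x - -6.7| ≤ 2.9·4.9421 = 14.33209 can reach the point.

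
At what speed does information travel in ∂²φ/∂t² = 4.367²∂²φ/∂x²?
Speed = 4.367. Information travels along characteristics x = x₀ ± 4.367t.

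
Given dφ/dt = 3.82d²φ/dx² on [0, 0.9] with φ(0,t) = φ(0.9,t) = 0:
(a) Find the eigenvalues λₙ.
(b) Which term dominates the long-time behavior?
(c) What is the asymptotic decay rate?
Eigenvalues: λₙ = 3.82n²π²/0.9².
First three modes:
  n=1: λ₁ = 3.82π²/0.9² ≈ 46.546
  n=2: λ₂ = 15.28π²/0.9² ≈ 186.182 (4× faster decay)
  n=3: λ₃ = 34.38π²/0.9² ≈ 418.91 (9× faster decay)
As t → ∞, higher modes decay exponentially faster. The n=1 mode dominates: φ ~ c₁ sin(πx/0.9) e^{-λ₁t}.
Decay rate: λ₁ = 3.82π²/0.9² ≈ 46.546.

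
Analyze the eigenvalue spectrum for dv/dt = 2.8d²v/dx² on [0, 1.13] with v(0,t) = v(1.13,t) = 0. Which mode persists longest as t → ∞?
Eigenvalues: λₙ = 2.8n²π²/1.13².
First three modes:
  n=1: λ₁ = 2.8π²/1.13² ≈ 21.642
  n=2: λ₂ = 11.2π²/1.13² ≈ 86.569 (4× faster decay)
  n=3: λ₃ = 25.2π²/1.13² ≈ 194.78 (9× faster decay)
As t → ∞, higher modes decay exponentially faster. The n=1 mode dominates: v ~ c₁ sin(πx/1.13) e^{-λ₁t}.
Decay rate: λ₁ = 2.8π²/1.13² ≈ 21.642.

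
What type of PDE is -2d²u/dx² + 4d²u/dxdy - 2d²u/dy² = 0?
With A = -2, B = 4, C = -2, the discriminant is 0. This is a parabolic PDE.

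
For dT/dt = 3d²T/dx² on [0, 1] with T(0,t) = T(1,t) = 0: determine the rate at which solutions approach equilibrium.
Eigenvalues: λₙ = 3n²π².
First three modes:
  n=1: λ₁ = 3π² ≈ 29.609
  n=2: λ₂ = 12π² ≈ 118.435 (4× faster decay)
  n=3: λ₃ = 27π² ≈ 266.479 (9× faster decay)
As t → ∞, higher modes decay exponentially faster. The n=1 mode dominates: T ~ c₁ sin(πx) e^{-λ₁t}.
Decay rate: λ₁ = 3π² ≈ 29.609.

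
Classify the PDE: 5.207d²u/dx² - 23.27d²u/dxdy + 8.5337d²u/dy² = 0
A = 5.207, B = -23.27, C = 8.5337. Discriminant B² - 4AC = 363.7529964. Since 363.7529964 > 0, hyperbolic.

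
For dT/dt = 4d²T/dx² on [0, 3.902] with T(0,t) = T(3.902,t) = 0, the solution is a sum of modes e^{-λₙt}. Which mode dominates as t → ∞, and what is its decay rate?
Eigenvalues: λₙ = 4n²π²/3.902².
First three modes:
  n=1: λ₁ = 4π²/3.902² ≈ 2.593
  n=2: λ₂ = 16π²/3.902² ≈ 10.372 (4× faster decay)
  n=3: λ₃ = 36π²/3.902² ≈ 23.336 (9× faster decay)
As t → ∞, higher modes decay exponentially faster. The n=1 mode dominates: T ~ c₁ sin(πx/3.902) e^{-λ₁t}.
Decay rate: λ₁ = 4π²/3.902² ≈ 2.593.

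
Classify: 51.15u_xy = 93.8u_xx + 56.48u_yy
Rewriting in standard form: -93.8u_xx + 51.15u_xy - 56.48u_yy = 0. Elliptic (discriminant = -18574.9735).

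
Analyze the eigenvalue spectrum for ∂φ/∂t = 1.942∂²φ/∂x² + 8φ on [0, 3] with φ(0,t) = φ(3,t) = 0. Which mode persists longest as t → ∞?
Eigenvalues: λₙ = 1.942n²π²/3² - 8.
First three modes:
  n=1: λ₁ = 1.942π²/3² - 8 ≈ -5.87
  n=2: λ₂ = 7.768π²/3² - 8 ≈ 0.519
  n=3: λ₃ = 17.478π²/3² - 8 ≈ 11.167
Since 1.942π²/3² ≈ 2.13 < 8, λ₁ < 0.
The n=1 mode grows fastest (−λₙ is largest for n=1) → dominates.
Asymptotic: φ ~ c₁ sin(πx/3) e^{5.87t} (exponential growth at rate −λ₁ ≈ 5.87).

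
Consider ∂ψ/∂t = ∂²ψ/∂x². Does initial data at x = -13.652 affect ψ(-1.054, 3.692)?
Yes, for any finite x. The heat equation has infinite propagation speed, so all initial data affects all points at any t > 0.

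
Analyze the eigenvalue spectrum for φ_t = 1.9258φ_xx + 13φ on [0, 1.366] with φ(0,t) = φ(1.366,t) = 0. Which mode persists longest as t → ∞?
Eigenvalues: λₙ = 1.9258n²π²/1.366² - 13.
First three modes:
  n=1: λ₁ = 1.9258π²/1.366² - 13 ≈ -2.814
  n=2: λ₂ = 7.7032π²/1.366² - 13 ≈ 27.745
  n=3: λ₃ = 17.3322π²/1.366² - 13 ≈ 78.675
Since 1.9258π²/1.366² ≈ 10.186 < 13, λ₁ < 0.
The n=1 mode grows fastest (−λₙ is largest for n=1) → dominates.
Asymptotic: φ ~ c₁ sin(πx/1.366) e^{2.814t} (exponential growth at rate −λ₁ ≈ 2.814).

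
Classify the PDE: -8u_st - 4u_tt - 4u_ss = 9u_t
Rewriting in standard form: -4u_ss - 8u_st - 4u_tt - 9u_t = 0. A = -4, B = -8, C = -4. Discriminant B² - 4AC = 0. Since 0 = 0, parabolic.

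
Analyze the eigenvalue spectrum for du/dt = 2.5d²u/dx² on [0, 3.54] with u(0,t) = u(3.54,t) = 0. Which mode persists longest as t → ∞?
Eigenvalues: λₙ = 2.5n²π²/3.54².
First three modes:
  n=1: λ₁ = 2.5π²/3.54² ≈ 1.969
  n=2: λ₂ = 10π²/3.54² ≈ 7.876 (4× faster decay)
  n=3: λ₃ = 22.5π²/3.54² ≈ 17.72 (9× faster decay)
As t → ∞, higher modes decay exponentially faster. The n=1 mode dominates: u ~ c₁ sin(πx/3.54) e^{-λ₁t}.
Decay rate: λ₁ = 2.5π²/3.54² ≈ 1.969.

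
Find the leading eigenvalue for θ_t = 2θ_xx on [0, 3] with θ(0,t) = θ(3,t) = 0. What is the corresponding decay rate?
Eigenvalues: λₙ = 2n²π²/3².
First three modes:
  n=1: λ₁ = 2π²/3² ≈ 2.193
  n=2: λ₂ = 8π²/3² ≈ 8.773 (4× faster decay)
  n=3: λ₃ = 18π²/3² ≈ 19.739 (9× faster decay)
As t → ∞, higher modes decay exponentially faster. The n=1 mode dominates: θ ~ c₁ sin(πx/3) e^{-λ₁t}.
Decay rate: λ₁ = 2π²/3² ≈ 2.193.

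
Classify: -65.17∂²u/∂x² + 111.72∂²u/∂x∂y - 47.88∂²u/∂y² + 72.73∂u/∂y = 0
Parabolic (discriminant = 0).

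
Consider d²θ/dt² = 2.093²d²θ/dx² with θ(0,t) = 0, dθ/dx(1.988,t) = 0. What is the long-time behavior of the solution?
As t → ∞, θ oscillates (no decay). Energy is conserved; the solution oscillates indefinitely as standing waves.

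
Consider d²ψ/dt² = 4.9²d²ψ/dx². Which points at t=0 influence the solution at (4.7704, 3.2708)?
Domain of dependence: [-11.25652, 20.79732]. Signals travel at speed 4.9, so data within |x - 4.7704| ≤ 4.9·3.2708 = 16.02692 can reach the point.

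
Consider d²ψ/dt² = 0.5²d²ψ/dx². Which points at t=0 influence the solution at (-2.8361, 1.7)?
Domain of dependence: [-3.6861, -1.9861]. Signals travel at speed 0.5, so data within |x - -2.8361| ≤ 0.5·1.7 = 0.85 can reach the point.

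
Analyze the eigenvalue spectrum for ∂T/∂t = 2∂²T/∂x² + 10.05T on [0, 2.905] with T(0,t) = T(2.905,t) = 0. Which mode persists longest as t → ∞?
Eigenvalues: λₙ = 2n²π²/2.905² - 10.05.
First three modes:
  n=1: λ₁ = 2π²/2.905² - 10.05 ≈ -7.711
  n=2: λ₂ = 8π²/2.905² - 10.05 ≈ -0.694
  n=3: λ₃ = 18π²/2.905² - 10.05 ≈ 11.001
Since 2π²/2.905² ≈ 2.339 < 10.05, λ₁ < 0.
The n=1 mode grows fastest (−λₙ is largest for n=1) → dominates.
Asymptotic: T ~ c₁ sin(πx/2.905) e^{7.711t} (exponential growth at rate −λ₁ ≈ 7.711).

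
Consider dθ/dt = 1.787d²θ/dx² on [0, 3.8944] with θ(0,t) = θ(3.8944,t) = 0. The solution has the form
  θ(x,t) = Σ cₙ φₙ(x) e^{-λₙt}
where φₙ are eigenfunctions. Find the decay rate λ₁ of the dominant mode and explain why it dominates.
Eigenvalues: λₙ = 1.787n²π²/3.8944².
First three modes:
  n=1: λ₁ = 1.787π²/3.8944² ≈ 1.163
  n=2: λ₂ = 7.148π²/3.8944² ≈ 4.652 (4× faster decay)
  n=3: λ₃ = 16.083π²/3.8944² ≈ 10.466 (9× faster decay)
As t → ∞, higher modes decay exponentially faster. The n=1 mode dominates: θ ~ c₁ sin(πx/3.8944) e^{-λ₁t}.
Decay rate: λ₁ = 1.787π²/3.8944² ≈ 1.163.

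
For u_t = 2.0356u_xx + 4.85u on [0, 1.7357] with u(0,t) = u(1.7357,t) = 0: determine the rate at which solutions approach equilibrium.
Eigenvalues: λₙ = 2.0356n²π²/1.7357² - 4.85.
First three modes:
  n=1: λ₁ = 2.0356π²/1.7357² - 4.85 ≈ 1.819
  n=2: λ₂ = 8.1424π²/1.7357² - 4.85 ≈ 21.825
  n=3: λ₃ = 18.3204π²/1.7357² - 4.85 ≈ 55.169
Since 2.0356π²/1.7357² ≈ 6.669 > 4.85, all λₙ > 0.
The n=1 mode decays slowest → dominates as t → ∞.
Asymptotic: u ~ c₁ sin(πx/1.7357) e^{-λ₁t} with decay rate λ₁ ≈ 1.819.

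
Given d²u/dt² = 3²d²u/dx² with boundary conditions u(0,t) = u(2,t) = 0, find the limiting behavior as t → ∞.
u oscillates (no decay). Energy is conserved; the solution oscillates indefinitely as standing waves.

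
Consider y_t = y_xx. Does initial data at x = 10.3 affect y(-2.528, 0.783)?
Yes, for any finite x. The heat equation has infinite propagation speed, so all initial data affects all points at any t > 0.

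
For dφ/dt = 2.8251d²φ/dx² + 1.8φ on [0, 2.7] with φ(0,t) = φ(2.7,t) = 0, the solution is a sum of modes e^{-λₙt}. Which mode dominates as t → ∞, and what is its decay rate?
Eigenvalues: λₙ = 2.8251n²π²/2.7² - 1.8.
First three modes:
  n=1: λ₁ = 2.8251π²/2.7² - 1.8 ≈ 2.025
  n=2: λ₂ = 11.3004π²/2.7² - 1.8 ≈ 13.499
  n=3: λ₃ = 25.4259π²/2.7² - 1.8 ≈ 32.623
Since 2.8251π²/2.7² ≈ 3.825 > 1.8, all λₙ > 0.
The n=1 mode decays slowest → dominates as t → ∞.
Asymptotic: φ ~ c₁ sin(πx/2.7) e^{-λ₁t} with decay rate λ₁ ≈ 2.025.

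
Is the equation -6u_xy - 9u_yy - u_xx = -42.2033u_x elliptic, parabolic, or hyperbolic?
Rewriting in standard form: -u_xx - 6u_xy - 9u_yy + 42.2033u_x = 0. Computing B² - 4AC with A = -1, B = -6, C = -9: discriminant = 0 (zero). Answer: parabolic.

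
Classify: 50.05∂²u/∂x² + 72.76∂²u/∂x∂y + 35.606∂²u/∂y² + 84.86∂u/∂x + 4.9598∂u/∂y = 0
Elliptic (discriminant = -1834.3036).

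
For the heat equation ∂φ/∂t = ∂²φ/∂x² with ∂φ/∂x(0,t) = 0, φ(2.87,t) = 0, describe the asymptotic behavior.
φ → 0. Heat escapes through the Dirichlet boundary.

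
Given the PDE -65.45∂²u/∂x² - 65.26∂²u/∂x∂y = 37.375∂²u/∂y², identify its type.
Rewriting in standard form: -65.45∂²u/∂x² - 65.26∂²u/∂x∂y - 37.375∂²u/∂y² = 0. The second-order coefficients are A = -65.45, B = -65.26, C = -37.375. Since B² - 4AC = -5525.9074 < 0, this is an elliptic PDE.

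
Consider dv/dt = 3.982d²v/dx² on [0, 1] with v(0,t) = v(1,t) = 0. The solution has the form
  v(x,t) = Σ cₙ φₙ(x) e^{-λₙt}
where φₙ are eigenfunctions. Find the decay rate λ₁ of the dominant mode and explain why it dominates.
Eigenvalues: λₙ = 3.982n²π².
First three modes:
  n=1: λ₁ = 3.982π² ≈ 39.301
  n=2: λ₂ = 15.928π² ≈ 157.203 (4× faster decay)
  n=3: λ₃ = 35.838π² ≈ 353.707 (9× faster decay)
As t → ∞, higher modes decay exponentially faster. The n=1 mode dominates: v ~ c₁ sin(πx) e^{-λ₁t}.
Decay rate: λ₁ = 3.982π² ≈ 39.301.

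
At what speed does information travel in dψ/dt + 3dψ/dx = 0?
Speed = 3. Information travels along x - 3t = const (rightward).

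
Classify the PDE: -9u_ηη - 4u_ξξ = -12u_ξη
Rewriting in standard form: -4u_ξξ + 12u_ξη - 9u_ηη = 0. A = -4, B = 12, C = -9. Discriminant B² - 4AC = 0. Since 0 = 0, parabolic.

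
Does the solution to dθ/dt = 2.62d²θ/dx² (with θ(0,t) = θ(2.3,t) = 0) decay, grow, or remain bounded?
θ → 0. Heat diffuses out through both boundaries.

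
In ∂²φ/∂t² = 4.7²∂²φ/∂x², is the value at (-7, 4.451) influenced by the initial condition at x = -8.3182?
Yes. The domain of dependence is [-27.9197, 13.9197], and -8.3182 ∈ [-27.9197, 13.9197].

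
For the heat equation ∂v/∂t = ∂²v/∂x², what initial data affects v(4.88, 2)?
The entire real line. The heat equation has infinite propagation speed: any initial disturbance instantly affects all points (though exponentially small far away).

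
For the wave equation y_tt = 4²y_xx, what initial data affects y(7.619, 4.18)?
Domain of dependence: [-9.101, 24.339]. Signals travel at speed 4, so data within |x - 7.619| ≤ 4·4.18 = 16.72 can reach the point.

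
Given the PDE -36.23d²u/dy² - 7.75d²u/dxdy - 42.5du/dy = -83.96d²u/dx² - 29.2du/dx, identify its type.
Rewriting in standard form: 83.96d²u/dx² - 7.75d²u/dxdy - 36.23d²u/dy² + 29.2du/dx - 42.5du/dy = 0. The second-order coefficients are A = 83.96, B = -7.75, C = -36.23. Since B² - 4AC = 12227.5457 > 0, this is a hyperbolic PDE.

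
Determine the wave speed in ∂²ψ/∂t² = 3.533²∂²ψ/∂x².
Speed = 3.533. Information travels along characteristics x = x₀ ± 3.533t.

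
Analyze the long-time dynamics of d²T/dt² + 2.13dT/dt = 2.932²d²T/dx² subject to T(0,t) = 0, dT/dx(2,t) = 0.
Long-time behavior: T → 0. Damping (γ=2.13) dissipates energy; oscillations decay exponentially.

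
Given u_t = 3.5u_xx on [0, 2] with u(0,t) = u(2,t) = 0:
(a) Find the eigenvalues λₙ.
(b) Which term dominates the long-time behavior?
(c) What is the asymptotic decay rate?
Eigenvalues: λₙ = 3.5n²π²/2².
First three modes:
  n=1: λ₁ = 3.5π²/2² ≈ 8.636
  n=2: λ₂ = 14π²/2² ≈ 34.544 (4× faster decay)
  n=3: λ₃ = 31.5π²/2² ≈ 77.723 (9× faster decay)
As t → ∞, higher modes decay exponentially faster. The n=1 mode dominates: u ~ c₁ sin(πx/2) e^{-λ₁t}.
Decay rate: λ₁ = 3.5π²/2² ≈ 8.636.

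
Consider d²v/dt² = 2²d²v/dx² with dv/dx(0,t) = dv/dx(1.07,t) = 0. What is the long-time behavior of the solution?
As t → ∞, v oscillates about a mean that drifts linearly in t (generically unbounded; no decay). There is no damping, so the nonconstant modes persist as standing waves (energy conserved, no decay). But with Neumann conditions at both ends the constant mode has eigenvalue 0: the spatial mean M(t) of v satisfies M'' = 0, so M(t) = M(0) + M'(0)·t. Unless the initial velocity has zero mean (∫v_t(x,0)dx = 0), the solution grows linearly in t (unbounded, though not exponentially); if it does have zero mean, the solution stays bounded and simply oscillates.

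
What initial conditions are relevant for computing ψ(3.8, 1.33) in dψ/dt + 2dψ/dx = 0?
A single point: x = 1.14. The characteristic through (3.8, 1.33) is x - 2t = const, so x = 3.8 - 2·1.33 = 1.14.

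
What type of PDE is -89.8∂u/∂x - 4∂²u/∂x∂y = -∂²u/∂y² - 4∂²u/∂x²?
Rewriting in standard form: 4∂²u/∂x² - 4∂²u/∂x∂y + ∂²u/∂y² - 89.8∂u/∂x = 0. With A = 4, B = -4, C = 1, the discriminant is 0. This is a parabolic PDE.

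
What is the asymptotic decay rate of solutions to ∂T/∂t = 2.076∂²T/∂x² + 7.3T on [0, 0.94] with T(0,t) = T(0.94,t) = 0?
Eigenvalues: λₙ = 2.076n²π²/0.94² - 7.3.
First three modes:
  n=1: λ₁ = 2.076π²/0.94² - 7.3 ≈ 15.888
  n=2: λ₂ = 8.304π²/0.94² - 7.3 ≈ 85.454
  n=3: λ₃ = 18.684π²/0.94² - 7.3 ≈ 201.396
Since 2.076π²/0.94² ≈ 23.188 > 7.3, all λₙ > 0.
The n=1 mode decays slowest → dominates as t → ∞.
Asymptotic: T ~ c₁ sin(πx/0.94) e^{-λ₁t} with decay rate λ₁ ≈ 15.888.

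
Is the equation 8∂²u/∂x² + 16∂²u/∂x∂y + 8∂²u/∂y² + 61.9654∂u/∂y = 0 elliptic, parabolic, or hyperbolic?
Computing B² - 4AC with A = 8, B = 16, C = 8: discriminant = 0 (zero). Answer: parabolic.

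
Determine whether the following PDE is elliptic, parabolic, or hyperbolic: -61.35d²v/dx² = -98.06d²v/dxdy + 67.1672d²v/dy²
Rewriting in standard form: -61.35d²v/dx² + 98.06d²v/dxdy - 67.1672d²v/dy² = 0. Coefficients: A = -61.35, B = 98.06, C = -67.1672. B² - 4AC = -6867.06728, which is negative, so the equation is elliptic.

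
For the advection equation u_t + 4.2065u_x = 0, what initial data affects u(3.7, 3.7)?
A single point: x = -11.86405. The characteristic through (3.7, 3.7) is x - 4.2065t = const, so x = 3.7 - 4.2065·3.7 = -11.86405.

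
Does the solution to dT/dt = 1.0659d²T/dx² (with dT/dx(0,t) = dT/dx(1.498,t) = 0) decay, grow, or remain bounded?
T → constant (steady state). Heat is conserved (no flux at boundaries); solution approaches the spatial average.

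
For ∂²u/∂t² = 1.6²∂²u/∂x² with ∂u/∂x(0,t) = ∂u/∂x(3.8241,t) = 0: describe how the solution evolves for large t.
u oscillates about a mean that drifts linearly in t (generically unbounded; no decay). There is no damping, so the nonconstant modes persist as standing waves (energy conserved, no decay). But with Neumann conditions at both ends the constant mode has eigenvalue 0: the spatial mean M(t) of u satisfies M'' = 0, so M(t) = M(0) + M'(0)·t. Unless the initial velocity has zero mean (∫u_t(x,0)dx = 0), the solution grows linearly in t (unbounded, though not exponentially); if it does have zero mean, the solution stays bounded and simply oscillates.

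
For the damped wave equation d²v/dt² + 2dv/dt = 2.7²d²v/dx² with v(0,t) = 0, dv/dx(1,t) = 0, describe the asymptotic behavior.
v → 0. Damping (γ=2) dissipates energy; oscillations decay exponentially.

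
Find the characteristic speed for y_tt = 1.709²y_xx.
Speed = 1.709. Information travels along characteristics x = x₀ ± 1.709t.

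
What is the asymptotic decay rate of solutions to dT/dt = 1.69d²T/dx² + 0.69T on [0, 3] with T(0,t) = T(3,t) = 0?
Eigenvalues: λₙ = 1.69n²π²/3² - 0.69.
First three modes:
  n=1: λ₁ = 1.69π²/3² - 0.69 ≈ 1.163
  n=2: λ₂ = 6.76π²/3² - 0.69 ≈ 6.723
  n=3: λ₃ = 15.21π²/3² - 0.69 ≈ 15.99
Since 1.69π²/3² ≈ 1.853 > 0.69, all λₙ > 0.
The n=1 mode decays slowest → dominates as t → ∞.
Asymptotic: T ~ c₁ sin(πx/3) e^{-λ₁t} with decay rate λ₁ ≈ 1.163.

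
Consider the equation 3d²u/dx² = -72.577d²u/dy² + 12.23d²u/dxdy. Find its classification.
Rewriting in standard form: 3d²u/dx² - 12.23d²u/dxdy + 72.577d²u/dy² = 0. Elliptic. (A = 3, B = -12.23, C = 72.577 gives B² - 4AC = -721.3511.)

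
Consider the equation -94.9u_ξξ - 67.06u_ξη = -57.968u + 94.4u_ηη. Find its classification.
Rewriting in standard form: -94.9u_ξξ - 67.06u_ξη - 94.4u_ηη + 57.968u = 0. Elliptic. (A = -94.9, B = -67.06, C = -94.4 gives B² - 4AC = -31337.1964.)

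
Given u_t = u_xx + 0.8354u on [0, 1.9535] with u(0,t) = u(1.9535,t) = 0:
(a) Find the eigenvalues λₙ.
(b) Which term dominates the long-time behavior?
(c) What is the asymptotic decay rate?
Eigenvalues: λₙ = n²π²/1.9535² - 0.8354.
First three modes:
  n=1: λ₁ = π²/1.9535² - 0.8354 ≈ 1.751
  n=2: λ₂ = 4π²/1.9535² - 0.8354 ≈ 9.51
  n=3: λ₃ = 9π²/1.9535² - 0.8354 ≈ 22.441
Since π²/1.9535² ≈ 2.586 > 0.8354, all λₙ > 0.
The n=1 mode decays slowest → dominates as t → ∞.
Asymptotic: u ~ c₁ sin(πx/1.9535) e^{-λ₁t} with decay rate λ₁ ≈ 1.751.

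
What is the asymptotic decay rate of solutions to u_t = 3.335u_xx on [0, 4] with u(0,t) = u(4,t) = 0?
Eigenvalues: λₙ = 3.335n²π²/4².
First three modes:
  n=1: λ₁ = 3.335π²/4² ≈ 2.057
  n=2: λ₂ = 13.34π²/4² ≈ 8.229 (4× faster decay)
  n=3: λ₃ = 30.015π²/4² ≈ 18.515 (9× faster decay)
As t → ∞, higher modes decay exponentially faster. The n=1 mode dominates: u ~ c₁ sin(πx/4) e^{-λ₁t}.
Decay rate: λ₁ = 3.335π²/4² ≈ 2.057.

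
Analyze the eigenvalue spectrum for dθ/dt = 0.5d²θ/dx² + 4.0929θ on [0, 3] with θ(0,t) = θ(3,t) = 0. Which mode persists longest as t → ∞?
Eigenvalues: λₙ = 0.5n²π²/3² - 4.0929.
First three modes:
  n=1: λ₁ = 0.5π²/3² - 4.0929 ≈ -3.545
  n=2: λ₂ = 2π²/3² - 4.0929 ≈ -1.9
  n=3: λ₃ = 4.5π²/3² - 4.0929 ≈ 0.842
Since 0.5π²/3² ≈ 0.548 < 4.0929, λ₁ < 0.
The n=1 mode grows fastest (−λₙ is largest for n=1) → dominates.
Asymptotic: θ ~ c₁ sin(πx/3) e^{3.545t} (exponential growth at rate −λ₁ ≈ 3.545).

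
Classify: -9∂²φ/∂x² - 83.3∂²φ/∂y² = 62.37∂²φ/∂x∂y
Rewriting in standard form: -9∂²φ/∂x² - 62.37∂²φ/∂x∂y - 83.3∂²φ/∂y² = 0. Hyperbolic (discriminant = 891.2169).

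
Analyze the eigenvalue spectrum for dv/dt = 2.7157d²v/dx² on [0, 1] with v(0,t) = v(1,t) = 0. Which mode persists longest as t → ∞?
Eigenvalues: λₙ = 2.7157n²π².
First three modes:
  n=1: λ₁ = 2.7157π² ≈ 26.803
  n=2: λ₂ = 10.8628π² ≈ 107.212 (4× faster decay)
  n=3: λ₃ = 24.4413π² ≈ 241.226 (9× faster decay)
As t → ∞, higher modes decay exponentially faster. The n=1 mode dominates: v ~ c₁ sin(πx) e^{-λ₁t}.
Decay rate: λ₁ = 2.7157π² ≈ 26.803.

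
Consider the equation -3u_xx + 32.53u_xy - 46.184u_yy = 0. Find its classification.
Hyperbolic. (A = -3, B = 32.53, C = -46.184 gives B² - 4AC = 503.9929.)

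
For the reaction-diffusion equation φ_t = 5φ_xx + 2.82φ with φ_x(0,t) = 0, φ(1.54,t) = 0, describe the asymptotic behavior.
φ → 0. Diffusion dominates reaction (r=2.82 < κπ²/(4L²)≈5.2); solution decays.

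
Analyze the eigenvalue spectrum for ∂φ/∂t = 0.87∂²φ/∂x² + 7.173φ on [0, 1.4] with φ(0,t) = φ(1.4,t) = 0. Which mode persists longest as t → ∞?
Eigenvalues: λₙ = 0.87n²π²/1.4² - 7.173.
First three modes:
  n=1: λ₁ = 0.87π²/1.4² - 7.173 ≈ -2.792
  n=2: λ₂ = 3.48π²/1.4² - 7.173 ≈ 10.351
  n=3: λ₃ = 7.83π²/1.4² - 7.173 ≈ 32.255
Since 0.87π²/1.4² ≈ 4.381 < 7.173, λ₁ < 0.
The n=1 mode grows fastest (−λₙ is largest for n=1) → dominates.
Asymptotic: φ ~ c₁ sin(πx/1.4) e^{2.792t} (exponential growth at rate −λ₁ ≈ 2.792).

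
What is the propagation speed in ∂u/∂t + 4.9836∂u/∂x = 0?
Speed = 4.9836. Information travels along x - 4.9836t = const (rightward).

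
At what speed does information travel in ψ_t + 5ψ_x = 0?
Speed = 5. Information travels along x - 5t = const (rightward).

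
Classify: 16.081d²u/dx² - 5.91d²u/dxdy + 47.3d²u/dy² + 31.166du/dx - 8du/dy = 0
Elliptic (discriminant = -3007.5971).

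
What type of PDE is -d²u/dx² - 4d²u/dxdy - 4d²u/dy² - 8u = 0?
With A = -1, B = -4, C = -4, the discriminant is 0. This is a parabolic PDE.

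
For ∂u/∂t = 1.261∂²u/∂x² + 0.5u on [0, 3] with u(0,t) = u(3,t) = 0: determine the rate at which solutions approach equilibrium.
Eigenvalues: λₙ = 1.261n²π²/3² - 0.5.
First three modes:
  n=1: λ₁ = 1.261π²/3² - 0.5 ≈ 0.883
  n=2: λ₂ = 5.044π²/3² - 0.5 ≈ 5.031
  n=3: λ₃ = 11.349π²/3² - 0.5 ≈ 11.946
Since 1.261π²/3² ≈ 1.383 > 0.5, all λₙ > 0.
The n=1 mode decays slowest → dominates as t → ∞.
Asymptotic: u ~ c₁ sin(πx/3) e^{-λ₁t} with decay rate λ₁ ≈ 0.883.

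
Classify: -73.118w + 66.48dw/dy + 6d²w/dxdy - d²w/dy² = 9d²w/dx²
Rewriting in standard form: -9d²w/dx² + 6d²w/dxdy - d²w/dy² + 66.48dw/dy - 73.118w = 0. Parabolic (discriminant = 0).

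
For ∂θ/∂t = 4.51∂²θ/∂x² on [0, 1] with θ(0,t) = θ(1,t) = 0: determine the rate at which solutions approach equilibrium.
Eigenvalues: λₙ = 4.51n²π².
First three modes:
  n=1: λ₁ = 4.51π² ≈ 44.512
  n=2: λ₂ = 18.04π² ≈ 178.048 (4× faster decay)
  n=3: λ₃ = 40.59π² ≈ 400.607 (9× faster decay)
As t → ∞, higher modes decay exponentially faster. The n=1 mode dominates: θ ~ c₁ sin(πx) e^{-λ₁t}.
Decay rate: λ₁ = 4.51π² ≈ 44.512.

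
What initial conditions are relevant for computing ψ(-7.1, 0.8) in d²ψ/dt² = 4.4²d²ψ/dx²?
Domain of dependence: [-10.62, -3.58]. Signals travel at speed 4.4, so data within |x - -7.1| ≤ 4.4·0.8 = 3.52 can reach the point.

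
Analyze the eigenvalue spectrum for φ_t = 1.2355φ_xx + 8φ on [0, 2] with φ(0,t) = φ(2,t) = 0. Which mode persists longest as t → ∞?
Eigenvalues: λₙ = 1.2355n²π²/2² - 8.
First three modes:
  n=1: λ₁ = 1.2355π²/2² - 8 ≈ -4.952
  n=2: λ₂ = 4.942π²/2² - 8 ≈ 4.194
  n=3: λ₃ = 11.1195π²/2² - 8 ≈ 19.436
Since 1.2355π²/2² ≈ 3.048 < 8, λ₁ < 0.
The n=1 mode grows fastest (−λₙ is largest for n=1) → dominates.
Asymptotic: φ ~ c₁ sin(πx/2) e^{4.952t} (exponential growth at rate −λ₁ ≈ 4.952).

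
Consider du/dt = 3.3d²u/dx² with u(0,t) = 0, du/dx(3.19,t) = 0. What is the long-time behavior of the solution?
As t → ∞, u → 0. Heat escapes through the Dirichlet boundary.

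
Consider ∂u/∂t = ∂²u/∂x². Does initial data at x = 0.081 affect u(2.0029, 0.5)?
Yes, for any finite x. The heat equation has infinite propagation speed, so all initial data affects all points at any t > 0.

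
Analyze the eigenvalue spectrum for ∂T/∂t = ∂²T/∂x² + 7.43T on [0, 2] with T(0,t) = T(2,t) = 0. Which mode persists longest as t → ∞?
Eigenvalues: λₙ = n²π²/2² - 7.43.
First three modes:
  n=1: λ₁ = π²/2² - 7.43 ≈ -4.963
  n=2: λ₂ = 4π²/2² - 7.43 ≈ 2.44
  n=3: λ₃ = 9π²/2² - 7.43 ≈ 14.777
Since π²/2² ≈ 2.467 < 7.43, λ₁ < 0.
The n=1 mode grows fastest (−λₙ is largest for n=1) → dominates.
Asymptotic: T ~ c₁ sin(πx/2) e^{4.963t} (exponential growth at rate −λ₁ ≈ 4.963).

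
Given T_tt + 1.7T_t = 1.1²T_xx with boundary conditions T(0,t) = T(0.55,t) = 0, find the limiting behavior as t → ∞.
T → 0. Damping (γ=1.7) dissipates energy; oscillations decay exponentially.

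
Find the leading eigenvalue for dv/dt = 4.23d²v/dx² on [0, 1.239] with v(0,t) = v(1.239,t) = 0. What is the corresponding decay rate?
Eigenvalues: λₙ = 4.23n²π²/1.239².
First three modes:
  n=1: λ₁ = 4.23π²/1.239² ≈ 27.196
  n=2: λ₂ = 16.92π²/1.239² ≈ 108.782 (4× faster decay)
  n=3: λ₃ = 38.07π²/1.239² ≈ 244.76 (9× faster decay)
As t → ∞, higher modes decay exponentially faster. The n=1 mode dominates: v ~ c₁ sin(πx/1.239) e^{-λ₁t}.
Decay rate: λ₁ = 4.23π²/1.239² ≈ 27.196.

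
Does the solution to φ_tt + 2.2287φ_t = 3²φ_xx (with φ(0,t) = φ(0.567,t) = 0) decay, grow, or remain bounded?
φ → 0. Damping (γ=2.2287) dissipates energy; oscillations decay exponentially.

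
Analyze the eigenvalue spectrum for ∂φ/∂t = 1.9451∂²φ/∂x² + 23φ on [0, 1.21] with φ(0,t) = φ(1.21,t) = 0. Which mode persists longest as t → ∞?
Eigenvalues: λₙ = 1.9451n²π²/1.21² - 23.
First three modes:
  n=1: λ₁ = 1.9451π²/1.21² - 23 ≈ -9.888
  n=2: λ₂ = 7.7804π²/1.21² - 23 ≈ 29.448
  n=3: λ₃ = 17.5059π²/1.21² - 23 ≈ 95.009
Since 1.9451π²/1.21² ≈ 13.112 < 23, λ₁ < 0.
The n=1 mode grows fastest (−λₙ is largest for n=1) → dominates.
Asymptotic: φ ~ c₁ sin(πx/1.21) e^{9.888t} (exponential growth at rate −λ₁ ≈ 9.888).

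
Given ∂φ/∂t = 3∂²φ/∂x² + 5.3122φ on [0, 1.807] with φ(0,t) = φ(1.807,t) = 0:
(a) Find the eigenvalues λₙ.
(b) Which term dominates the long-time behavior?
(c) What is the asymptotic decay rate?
Eigenvalues: λₙ = 3n²π²/1.807² - 5.3122.
First three modes:
  n=1: λ₁ = 3π²/1.807² - 5.3122 ≈ 3.756
  n=2: λ₂ = 12π²/1.807² - 5.3122 ≈ 30.959
  n=3: λ₃ = 27π²/1.807² - 5.3122 ≈ 76.299
Since 3π²/1.807² ≈ 9.068 > 5.3122, all λₙ > 0.
The n=1 mode decays slowest → dominates as t → ∞.
Asymptotic: φ ~ c₁ sin(πx/1.807) e^{-λ₁t} with decay rate λ₁ ≈ 3.756.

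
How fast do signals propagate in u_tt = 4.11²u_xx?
Speed = 4.11. Information travels along characteristics x = x₀ ± 4.11t.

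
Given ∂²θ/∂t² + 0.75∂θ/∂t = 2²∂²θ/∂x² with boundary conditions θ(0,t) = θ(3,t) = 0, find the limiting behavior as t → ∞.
θ → 0. Damping (γ=0.75) dissipates energy; oscillations decay exponentially.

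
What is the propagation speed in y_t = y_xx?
Infinite. The heat equation is parabolic, not hyperbolic, so disturbances propagate instantly.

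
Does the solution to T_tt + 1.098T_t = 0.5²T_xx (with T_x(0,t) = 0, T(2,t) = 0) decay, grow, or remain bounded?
T → 0. Damping (γ=1.098) dissipates energy; oscillations decay exponentially.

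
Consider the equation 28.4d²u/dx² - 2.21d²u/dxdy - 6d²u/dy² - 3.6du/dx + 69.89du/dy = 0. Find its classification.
Hyperbolic. (A = 28.4, B = -2.21, C = -6 gives B² - 4AC = 686.4841.)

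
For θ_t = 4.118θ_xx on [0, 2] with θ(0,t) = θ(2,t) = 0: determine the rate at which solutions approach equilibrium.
Eigenvalues: λₙ = 4.118n²π²/2².
First three modes:
  n=1: λ₁ = 4.118π²/2² ≈ 10.161
  n=2: λ₂ = 16.472π²/2² ≈ 40.643 (4× faster decay)
  n=3: λ₃ = 37.062π²/2² ≈ 91.447 (9× faster decay)
As t → ∞, higher modes decay exponentially faster. The n=1 mode dominates: θ ~ c₁ sin(πx/2) e^{-λ₁t}.
Decay rate: λ₁ = 4.118π²/2² ≈ 10.161.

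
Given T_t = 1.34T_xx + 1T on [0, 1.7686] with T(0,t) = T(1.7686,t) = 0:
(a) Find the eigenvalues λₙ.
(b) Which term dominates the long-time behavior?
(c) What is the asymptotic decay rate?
Eigenvalues: λₙ = 1.34n²π²/1.7686² - 1.
First three modes:
  n=1: λ₁ = 1.34π²/1.7686² - 1 ≈ 3.228
  n=2: λ₂ = 5.36π²/1.7686² - 1 ≈ 15.912
  n=3: λ₃ = 12.06π²/1.7686² - 1 ≈ 37.053
Since 1.34π²/1.7686² ≈ 4.228 > 1, all λₙ > 0.
The n=1 mode decays slowest → dominates as t → ∞.
Asymptotic: T ~ c₁ sin(πx/1.7686) e^{-λ₁t} with decay rate λ₁ ≈ 3.228.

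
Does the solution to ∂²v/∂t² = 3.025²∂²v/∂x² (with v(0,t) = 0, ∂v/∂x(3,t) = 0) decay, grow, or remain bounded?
v oscillates (no decay). Energy is conserved; the solution oscillates indefinitely as standing waves.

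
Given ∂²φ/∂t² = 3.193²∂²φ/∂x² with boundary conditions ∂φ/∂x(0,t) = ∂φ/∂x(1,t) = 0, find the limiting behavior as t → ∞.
φ oscillates about a mean that drifts linearly in t (generically unbounded; no decay). There is no damping, so the nonconstant modes persist as standing waves (energy conserved, no decay). But with Neumann conditions at both ends the constant mode has eigenvalue 0: the spatial mean M(t) of φ satisfies M'' = 0, so M(t) = M(0) + M'(0)·t. Unless the initial velocity has zero mean (∫φ_t(x,0)dx = 0), the solution grows linearly in t (unbounded, though not exponentially); if it does have zero mean, the solution stays bounded and simply oscillates.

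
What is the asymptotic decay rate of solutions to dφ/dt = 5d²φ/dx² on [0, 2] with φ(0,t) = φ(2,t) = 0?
Eigenvalues: λₙ = 5n²π²/2².
First three modes:
  n=1: λ₁ = 5π²/2² ≈ 12.337
  n=2: λ₂ = 20π²/2² ≈ 49.348 (4× faster decay)
  n=3: λ₃ = 45π²/2² ≈ 111.033 (9× faster decay)
As t → ∞, higher modes decay exponentially faster. The n=1 mode dominates: φ ~ c₁ sin(πx/2) e^{-λ₁t}.
Decay rate: λ₁ = 5π²/2² ≈ 12.337.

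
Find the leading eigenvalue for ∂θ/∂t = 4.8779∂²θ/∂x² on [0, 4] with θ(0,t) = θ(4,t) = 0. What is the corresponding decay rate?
Eigenvalues: λₙ = 4.8779n²π²/4².
First three modes:
  n=1: λ₁ = 4.8779π²/4² ≈ 3.009
  n=2: λ₂ = 19.5116π²/4² ≈ 12.036 (4× faster decay)
  n=3: λ₃ = 43.9011π²/4² ≈ 27.08 (9× faster decay)
As t → ∞, higher modes decay exponentially faster. The n=1 mode dominates: θ ~ c₁ sin(πx/4) e^{-λ₁t}.
Decay rate: λ₁ = 4.8779π²/4² ≈ 3.009.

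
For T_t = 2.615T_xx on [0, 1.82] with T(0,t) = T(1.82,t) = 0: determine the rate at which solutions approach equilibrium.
Eigenvalues: λₙ = 2.615n²π²/1.82².
First three modes:
  n=1: λ₁ = 2.615π²/1.82² ≈ 7.792
  n=2: λ₂ = 10.46π²/1.82² ≈ 31.167 (4× faster decay)
  n=3: λ₃ = 23.535π²/1.82² ≈ 70.125 (9× faster decay)
As t → ∞, higher modes decay exponentially faster. The n=1 mode dominates: T ~ c₁ sin(πx/1.82) e^{-λ₁t}.
Decay rate: λ₁ = 2.615π²/1.82² ≈ 7.792.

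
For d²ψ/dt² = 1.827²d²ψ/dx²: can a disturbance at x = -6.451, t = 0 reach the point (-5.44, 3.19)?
Yes. The domain of dependence is [-11.26813, 0.38813], and -6.451 ∈ [-11.26813, 0.38813].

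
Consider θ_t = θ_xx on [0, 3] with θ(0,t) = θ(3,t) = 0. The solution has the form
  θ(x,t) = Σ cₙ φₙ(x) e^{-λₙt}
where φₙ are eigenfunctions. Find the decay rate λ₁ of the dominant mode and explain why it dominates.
Eigenvalues: λₙ = n²π²/3².
First three modes:
  n=1: λ₁ = π²/3² ≈ 1.097
  n=2: λ₂ = 4π²/3² ≈ 4.386 (4× faster decay)
  n=3: λ₃ = 9π²/3² ≈ 9.87 (9× faster decay)
As t → ∞, higher modes decay exponentially faster. The n=1 mode dominates: θ ~ c₁ sin(πx/3) e^{-λ₁t}.
Decay rate: λ₁ = π²/3² ≈ 1.097.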